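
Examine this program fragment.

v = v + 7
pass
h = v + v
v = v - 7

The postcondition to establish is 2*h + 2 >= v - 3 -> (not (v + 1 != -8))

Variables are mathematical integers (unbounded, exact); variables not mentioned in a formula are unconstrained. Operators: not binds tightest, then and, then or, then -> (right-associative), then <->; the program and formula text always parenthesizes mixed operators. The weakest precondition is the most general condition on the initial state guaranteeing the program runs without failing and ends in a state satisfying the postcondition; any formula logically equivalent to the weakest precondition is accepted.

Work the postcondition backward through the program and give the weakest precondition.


Working backward. After the program, the postcondition 2*h + 2 >= v - 3 -> (not (v + 1 != -8)) must hold; in canonical form it is 2*h >= v - 5 -> (not (v != -9)).
Before v := v - 7: 2*h >= v - 12 -> (not (v != -2))
Before h := v + v: 3*v >= -12 -> (not (v != -2))
Before skip: 3*v >= -12 -> (not (v != -2))
Before v := v + 7: 3*v >= -33 -> (not (v != -9))
Answer: WP = 3*v >= -33 -> (not (v != -9))


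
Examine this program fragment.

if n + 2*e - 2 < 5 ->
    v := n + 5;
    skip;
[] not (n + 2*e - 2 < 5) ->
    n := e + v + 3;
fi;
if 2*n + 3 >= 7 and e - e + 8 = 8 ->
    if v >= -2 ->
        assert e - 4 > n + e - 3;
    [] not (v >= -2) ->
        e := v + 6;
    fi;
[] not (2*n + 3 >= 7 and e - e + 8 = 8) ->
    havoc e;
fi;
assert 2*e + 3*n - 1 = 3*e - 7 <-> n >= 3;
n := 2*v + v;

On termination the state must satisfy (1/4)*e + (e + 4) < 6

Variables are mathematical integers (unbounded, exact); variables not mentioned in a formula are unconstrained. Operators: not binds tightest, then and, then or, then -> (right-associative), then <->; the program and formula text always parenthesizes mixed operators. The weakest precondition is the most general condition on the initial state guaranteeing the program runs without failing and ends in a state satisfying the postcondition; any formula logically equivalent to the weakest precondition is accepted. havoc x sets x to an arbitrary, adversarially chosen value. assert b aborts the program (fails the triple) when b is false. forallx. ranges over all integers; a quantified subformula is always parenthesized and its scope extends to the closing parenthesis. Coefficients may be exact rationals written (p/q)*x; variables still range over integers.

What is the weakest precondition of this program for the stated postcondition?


Working backward. After the program, the postcondition (1/4)*e + (e + 4) < 6 must hold; in canonical form it is (5/4)*e < 2.
Before n := 2*v + v: (5/4)*e < 2
Before assert 2*e + 3*n - 1 = 3*e - 7 <-> n >= 3: (3*n = e - 6 <-> n >= 3) and (5/4)*e < 2
Then branch requires (v >= -2 -> (n < -1 and (3*n = e - 6 <-> n >= 3) and (5/4)*e < 2)) and ((not (v >= -2)) -> ((3*n = v <-> n >= 3) and (5/4)*v < -11/2)); else branch requires forall e_1. ((3*n = e_1 - 6 <-> n >= 3) and (5/4)*e_1 < 2).
Before the if: (2*n >= 4 -> ((v >= -2 -> (n < -1 and (3*n = e - 6 <-> n >= 3) and (5/4)*e < 2)) and ((not (v >= -2)) -> ((3*n = v <-> n >= 3) and (5/4)*v < -11/2)))) and ((not (2*n >= 4)) -> (forall e_1. ((3*n = e_1 - 6 <-> n >= 3) and (5/4)*e_1 < 2)))
Then branch requires (2*n >= 4 -> ((n >= -7 -> (n < -1 and (3*n = e - 6 <-> n >= 3) and (5/4)*e < 2)) and ((not (n >= -7)) -> ((2*n = 5 <-> n >= 3) and (5/4)*n < -47/4)))) and ((not (2*n >= 4)) -> (forall e_1. ((3*n = e_1 - 6 <-> n >= 3) and (5/4)*e_1 < 2))); else branch requires (2*e + 2*v >= -2 -> ((v >= -2 -> (e + v < -4 and (2*e + 3*v = -15 <-> e + v >= 0) and (5/4)*e < 2)) and ((not (v >= -2)) -> ((3*e + 2*v = -9 <-> e + v >= 0) and (5/4)*v < -11/2)))) and ((not (2*e + 2*v >= -2)) -> (forall e_1. ((3*e + 3*v = e_1 - 15 <-> e + v >= 0) and (5/4)*e_1 < 2))).
Before the if: (2*e + n < 7 -> ((2*n >= 4 -> ((n >= -7 -> (n < -1 and (3*n = e - 6 <-> n >= 3) and (5/4)*e < 2)) and ((not (n >= -7)) -> ((2*n = 5 <-> n >= 3) and (5/4)*n < -47/4)))) and ((not (2*n >= 4)) -> (forall e_1. ((3*n = e_1 - 6 <-> n >= 3) and (5/4)*e_1 < 2))))) and ((not (2*e + n < 7)) -> ((2*e + 2*v >= -2 -> ((v >= -2 -> (e + v < -4 and (2*e + 3*v = -15 <-> e + v >= 0) and (5/4)*e < 2)) and ((not (v >= -2)) -> ((3*e + 2*v = -9 <-> e + v >= 0) and (5/4)*v < -11/2)))) and ((not (2*e + 2*v >= -2)) -> (forall e_1. ((3*e + 3*v = e_1 - 15 <-> e + v >= 0) and (5/4)*e_1 < 2)))))
Answer: WP = (2*e + n < 7 -> ((2*n >= 4 -> ((n >= -7 -> (n < -1 and (3*n = e - 6 <-> n >= 3) and (5/4)*e < 2)) and ((not (n >= -7)) -> ((2*n = 5 <-> n >= 3) and (5/4)*n < -47/4)))) and ((not (2*n >= 4)) -> (forall e_1. ((3*n = e_1 - 6 <-> n >= 3) and (5/4)*e_1 < 2))))) and ((not (2*e + n < 7)) -> ((2*e + 2*v >= -2 -> ((v >= -2 -> (e + v < -4 and (2*e + 3*v = -15 <-> e + v >= 0) and (5/4)*e < 2)) and ((not (v >= -2)) -> ((3*e + 2*v = -9 <-> e + v >= 0) and (5/4)*v < -11/2)))) and ((not (2*e + 2*v >= -2)) -> (forall e_1. ((3*e + 3*v = e_1 - 15 <-> e + v >= 0) and (5/4)*e_1 < 2)))))


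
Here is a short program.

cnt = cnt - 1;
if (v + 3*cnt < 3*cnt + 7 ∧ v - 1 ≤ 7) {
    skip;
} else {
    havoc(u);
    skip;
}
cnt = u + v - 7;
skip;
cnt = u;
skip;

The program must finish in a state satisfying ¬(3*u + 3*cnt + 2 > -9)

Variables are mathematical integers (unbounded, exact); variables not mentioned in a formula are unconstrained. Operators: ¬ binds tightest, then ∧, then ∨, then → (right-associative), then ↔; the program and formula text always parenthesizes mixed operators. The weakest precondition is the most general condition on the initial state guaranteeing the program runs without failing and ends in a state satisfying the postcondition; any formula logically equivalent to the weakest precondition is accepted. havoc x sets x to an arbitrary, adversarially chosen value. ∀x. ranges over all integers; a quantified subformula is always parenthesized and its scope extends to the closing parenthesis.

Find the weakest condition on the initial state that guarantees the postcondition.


Working backward. After the program, the postcondition ¬(3*u + 3*cnt + 2 > -9) must hold; in canonical form it is ¬(3*cnt + 3*u > -11).
Before skip: ¬(3*cnt + 3*u > -11)
Before cnt := u: ¬(6*u > -11)
Before skip: ¬(6*u > -11)
Before cnt := u + v - 7: ¬(6*u > -11)
Then branch requires ¬(6*u > -11); else branch requires ∀u_1. (¬(6*u_1 > -11)).
Before the if: ((v < 7 ∧ v ≤ 8) → (¬(6*u > -11))) ∧ ((¬(v < 7 ∧ v ≤ 8)) → (∀u_1. (¬(6*u_1 > -11))))
Before cnt := cnt - 1: ((v < 7 ∧ v ≤ 8) → (¬(6*u > -11))) ∧ ((¬(v < 7 ∧ v ≤ 8)) → (∀u_1. (¬(6*u_1 > -11))))
Answer: WP = ((v < 7 ∧ v ≤ 8) → (¬(6*u > -11))) ∧ ((¬(v < 7 ∧ v ≤ 8)) → (∀u_1. (¬(6*u_1 > -11))))


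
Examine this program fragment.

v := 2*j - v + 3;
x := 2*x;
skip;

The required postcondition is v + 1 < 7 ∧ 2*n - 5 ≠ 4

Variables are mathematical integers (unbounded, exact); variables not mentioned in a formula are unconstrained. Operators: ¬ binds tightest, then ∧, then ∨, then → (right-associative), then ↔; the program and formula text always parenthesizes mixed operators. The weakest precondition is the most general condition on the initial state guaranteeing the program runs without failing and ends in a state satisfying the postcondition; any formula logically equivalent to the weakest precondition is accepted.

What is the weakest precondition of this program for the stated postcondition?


Working backward. After the program, the postcondition v + 1 < 7 ∧ 2*n - 5 ≠ 4 must hold; in canonical form it is v < 6 ∧ 2*n ≠ 9.
Before skip: v < 6 ∧ 2*n ≠ 9
Before x := 2*x: v < 6 ∧ 2*n ≠ 9
Before v := 2*j - v + 3: 2*j < v + 3 ∧ 2*n ≠ 9
Answer: WP = 2*j < v + 3 ∧ 2*n ≠ 9


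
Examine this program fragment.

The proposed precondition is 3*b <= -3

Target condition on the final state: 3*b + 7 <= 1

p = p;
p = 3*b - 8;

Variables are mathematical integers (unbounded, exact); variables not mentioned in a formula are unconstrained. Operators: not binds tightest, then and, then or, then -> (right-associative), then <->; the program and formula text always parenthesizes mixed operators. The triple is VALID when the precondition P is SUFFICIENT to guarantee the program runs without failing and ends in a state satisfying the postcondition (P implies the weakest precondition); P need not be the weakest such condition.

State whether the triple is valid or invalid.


Working backward. After the program, the postcondition 3*b + 7 <= 1 must hold; in canonical form it is 3*b <= -6.
Before p := 3*b - 8: 3*b <= -6
Before p := p: 3*b <= -6
The weakest precondition is 3*b <= -6.
Check whether 3*b <= -3 implies it.
Countermodel: at the initial state b = -1, the precondition holds but the weakest precondition fails.
Answer: invalid


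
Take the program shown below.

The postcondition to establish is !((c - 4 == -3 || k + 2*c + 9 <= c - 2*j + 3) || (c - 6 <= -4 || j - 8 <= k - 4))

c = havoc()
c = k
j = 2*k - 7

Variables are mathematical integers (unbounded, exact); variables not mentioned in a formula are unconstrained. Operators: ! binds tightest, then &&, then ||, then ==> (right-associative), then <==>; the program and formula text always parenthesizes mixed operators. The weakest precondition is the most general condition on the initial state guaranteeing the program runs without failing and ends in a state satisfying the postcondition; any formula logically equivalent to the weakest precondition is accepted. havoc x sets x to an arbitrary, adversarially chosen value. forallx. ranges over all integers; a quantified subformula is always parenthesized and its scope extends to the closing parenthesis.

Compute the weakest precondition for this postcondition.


Working backward. After the program, the postcondition !((c - 4 == -3 || k + 2*c + 9 <= c - 2*j + 3) || (c - 6 <= -4 || j - 8 <= k - 4)) must hold; in canonical form it is !(c == 1 || c + 2*j + k <= -6 || c <= 2 || j <= k + 4).
Before j := 2*k - 7: !(c == 1 || c + 5*k <= 8 || c <= 2 || k <= 11)
Before c := k: !(k == 1 || 6*k <= 8 || k <= 2 || k <= 11)
Before havoc c: !(k == 1 || 6*k <= 8 || k <= 2 || k <= 11)
Answer: WP = !(k == 1 || 6*k <= 8 || k <= 2 || k <= 11)


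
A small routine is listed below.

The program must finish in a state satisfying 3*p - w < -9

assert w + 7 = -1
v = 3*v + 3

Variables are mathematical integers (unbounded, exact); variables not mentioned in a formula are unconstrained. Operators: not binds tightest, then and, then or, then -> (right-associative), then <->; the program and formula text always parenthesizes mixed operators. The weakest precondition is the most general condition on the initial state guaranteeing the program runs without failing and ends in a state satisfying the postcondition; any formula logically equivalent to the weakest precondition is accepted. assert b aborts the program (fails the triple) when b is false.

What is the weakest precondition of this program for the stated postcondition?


Working backward. After the program, the postcondition 3*p - w < -9 must hold; in canonical form it is 3*p < w - 9.
Before v := 3*v + 3: 3*p < w - 9
Before assert w + 7 = -1: w = -8 and 3*p < w - 9
Answer: WP = w = -8 and 3*p < w - 9


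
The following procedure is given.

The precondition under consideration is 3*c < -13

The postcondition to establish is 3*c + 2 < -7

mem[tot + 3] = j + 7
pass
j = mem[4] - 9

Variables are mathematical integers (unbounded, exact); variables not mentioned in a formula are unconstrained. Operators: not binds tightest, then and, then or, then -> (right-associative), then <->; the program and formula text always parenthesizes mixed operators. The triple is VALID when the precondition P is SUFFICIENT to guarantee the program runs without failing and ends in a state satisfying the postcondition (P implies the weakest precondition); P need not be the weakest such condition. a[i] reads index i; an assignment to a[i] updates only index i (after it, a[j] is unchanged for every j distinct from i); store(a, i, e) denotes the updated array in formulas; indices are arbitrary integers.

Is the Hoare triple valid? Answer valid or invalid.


Working backward. After the program, the postcondition 3*c + 2 < -7 must hold; in canonical form it is 3*c < -9.
Before j := mem[4] - 9: 3*c < -9
Before skip: 3*c < -9
Before mem[tot + 3] := j + 7: 3*c < -9
The weakest precondition is 3*c < -9.
Check whether 3*c < -13 implies it.
Every state satisfying the precondition satisfies the weakest precondition: the implication holds.
Answer: valid


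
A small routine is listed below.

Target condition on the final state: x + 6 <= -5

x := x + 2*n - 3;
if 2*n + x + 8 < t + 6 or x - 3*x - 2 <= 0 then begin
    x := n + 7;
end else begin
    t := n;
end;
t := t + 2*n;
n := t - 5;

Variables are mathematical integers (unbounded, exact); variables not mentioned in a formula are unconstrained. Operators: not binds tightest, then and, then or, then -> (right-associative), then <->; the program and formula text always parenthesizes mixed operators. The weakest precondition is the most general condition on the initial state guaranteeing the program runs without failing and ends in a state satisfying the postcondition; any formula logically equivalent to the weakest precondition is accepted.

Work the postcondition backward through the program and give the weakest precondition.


Working backward. After the program, the postcondition x + 6 <= -5 must hold; in canonical form it is x <= -11.
Before n := t - 5: x <= -11
Before t := t + 2*n: x <= -11
Then branch requires n <= -18; else branch requires x <= -11.
Before the if: ((2*n + x < t - 2 or 2*x >= -2) -> n <= -18) and ((not (2*n + x < t - 2 or 2*x >= -2)) -> x <= -11)
Before x := x + 2*n - 3: ((4*n + x < t + 1 or 4*n + 2*x >= 4) -> n <= -18) and ((not (4*n + x < t + 1 or 4*n + 2*x >= 4)) -> 2*n + x <= -8)
Answer: WP = ((4*n + x < t + 1 or 4*n + 2*x >= 4) -> n <= -18) and ((not (4*n + x < t + 1 or 4*n + 2*x >= 4)) -> 2*n + x <= -8)


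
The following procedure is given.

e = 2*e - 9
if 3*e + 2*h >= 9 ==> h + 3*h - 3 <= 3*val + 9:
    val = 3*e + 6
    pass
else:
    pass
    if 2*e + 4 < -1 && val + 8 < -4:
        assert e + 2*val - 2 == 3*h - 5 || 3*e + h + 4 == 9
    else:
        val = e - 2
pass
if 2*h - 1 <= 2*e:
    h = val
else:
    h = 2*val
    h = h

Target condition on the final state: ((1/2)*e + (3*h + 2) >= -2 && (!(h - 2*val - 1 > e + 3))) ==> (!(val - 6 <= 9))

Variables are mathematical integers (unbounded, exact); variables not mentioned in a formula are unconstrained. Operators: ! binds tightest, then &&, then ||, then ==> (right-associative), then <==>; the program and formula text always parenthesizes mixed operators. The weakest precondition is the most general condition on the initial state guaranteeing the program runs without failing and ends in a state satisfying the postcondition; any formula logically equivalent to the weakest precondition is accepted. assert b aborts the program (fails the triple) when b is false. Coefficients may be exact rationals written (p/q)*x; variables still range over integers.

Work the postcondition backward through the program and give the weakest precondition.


Working backward. After the program, the postcondition ((1/2)*e + (3*h + 2) >= -2 && (!(h - 2*val - 1 > e + 3))) ==> (!(val - 6 <= 9)) must hold; in canonical form it is ((1/2)*e + 3*h >= -4 && (!(h > e + 2*val + 4))) ==> (!(val <= 15)).
Then branch requires ((1/2)*e + 3*val >= -4 && (!(e + val < -4))) ==> (!(val <= 15)); else branch requires ((1/2)*e + 6*val >= -4 && (!(e < -4))) ==> (!(val <= 15)).
Before the if: (2*h <= 2*e + 1 ==> (((1/2)*e + 3*val >= -4 && (!(e + val < -4))) ==> (!(val <= 15)))) && ((!(2*h <= 2*e + 1)) ==> (((1/2)*e + 6*val >= -4 && (!(e < -4))) ==> (!(val <= 15))))
Before skip: (2*h <= 2*e + 1 ==> (((1/2)*e + 3*val >= -4 && (!(e + val < -4))) ==> (!(val <= 15)))) && ((!(2*h <= 2*e + 1)) ==> (((1/2)*e + 6*val >= -4 && (!(e < -4))) ==> (!(val <= 15))))
Then branch requires (2*h <= 2*e + 1 ==> (((19/2)*e >= -22 && (!(4*e < -10))) ==> (!(3*e <= 9)))) && ((!(2*h <= 2*e + 1)) ==> (((37/2)*e >= -40 && (!(e < -4))) ==> (!(3*e <= 9)))); else branch requires ((2*e < -5 && val < -12) ==> ((e + 2*val == 3*h - 3 || 3*e + h == 5) && (2*h <= 2*e + 1 ==> (((1/2)*e + 3*val >= -4 && (!(e + val < -4))) ==> (!(val <= 15)))) && ((!(2*h <= 2*e + 1)) ==> (((1/2)*e + 6*val >= -4 && (!(e < -4))) ==> (!(val <= 15)))))) && ((!(2*e < -5 && val < -12)) ==> ((2*h <= 2*e + 1 ==> (((7/2)*e >= 2 && (!(2*e < -2))) ==> (!(e <= 17)))) && ((!(2*h <= 2*e + 1)) ==> (((13/2)*e >= 8 && (!(e < -4))) ==> (!(e <= 17)))))).
Before the if: ((3*e + 2*h >= 9 ==> 4*h <= 3*val + 12) ==> ((2*h <= 2*e + 1 ==> (((19/2)*e >= -22 && (!(4*e < -10))) ==> (!(3*e <= 9)))) && ((!(2*h <= 2*e + 1)) ==> (((37/2)*e >= -40 && (!(e < -4))) ==> (!(3*e <= 9)))))) && ((!(3*e + 2*h >= 9 ==> 4*h <= 3*val + 12)) ==> (((2*e < -5 && val < -12) ==> ((e + 2*val == 3*h - 3 || 3*e + h == 5) && (2*h <= 2*e + 1 ==> (((1/2)*e + 3*val >= -4 && (!(e + val < -4))) ==> (!(val <= 15)))) && ((!(2*h <= 2*e + 1)) ==> (((1/2)*e + 6*val >= -4 && (!(e < -4))) ==> (!(val <= 15)))))) && ((!(2*e < -5 && val < -12)) ==> ((2*h <= 2*e + 1 ==> (((7/2)*e >= 2 && (!(2*e < -2))) ==> (!(e <= 17)))) && ((!(2*h <= 2*e + 1)) ==> (((13/2)*e >= 8 && (!(e < -4))) ==> (!(e <= 17))))))))
Before e := 2*e - 9: ((6*e + 2*h >= 36 ==> 4*h <= 3*val + 12) ==> ((2*h <= 4*e - 17 ==> ((19*e >= 127/2 && (!(8*e < 26))) ==> (!(6*e <= 36)))) && ((!(2*h <= 4*e - 17)) ==> ((37*e >= 253/2 && (!(2*e < 5))) ==> (!(6*e <= 36)))))) && ((!(6*e + 2*h >= 36 ==> 4*h <= 3*val + 12)) ==> (((4*e < 13 && val < -12) ==> ((2*e + 2*val == 3*h + 6 || 6*e + h == 32) && (2*h <= 4*e - 17 ==> ((e + 3*val >= 1/2 && (!(2*e + val < 5))) ==> (!(val <= 15)))) && ((!(2*h <= 4*e - 17)) ==> ((e + 6*val >= 1/2 && (!(2*e < 5))) ==> (!(val <= 15)))))) && ((!(4*e < 13 && val < -12)) ==> ((2*h <= 4*e - 17 ==> ((7*e >= 67/2 && (!(4*e < 16))) ==> (!(2*e <= 26)))) && ((!(2*h <= 4*e - 17)) ==> ((13*e >= 133/2 && (!(2*e < 5))) ==> (!(2*e <= 26))))))))
Answer: WP = ((6*e + 2*h >= 36 ==> 4*h <= 3*val + 12) ==> ((2*h <= 4*e - 17 ==> ((19*e >= 127/2 && (!(8*e < 26))) ==> (!(6*e <= 36)))) && ((!(2*h <= 4*e - 17)) ==> ((37*e >= 253/2 && (!(2*e < 5))) ==> (!(6*e <= 36)))))) && ((!(6*e + 2*h >= 36 ==> 4*h <= 3*val + 12)) ==> (((4*e < 13 && val < -12) ==> ((2*e + 2*val == 3*h + 6 || 6*e + h == 32) && (2*h <= 4*e - 17 ==> ((e + 3*val >= 1/2 && (!(2*e + val < 5))) ==> (!(val <= 15)))) && ((!(2*h <= 4*e - 17)) ==> ((e + 6*val >= 1/2 && (!(2*e < 5))) ==> (!(val <= 15)))))) && ((!(4*e < 13 && val < -12)) ==> ((2*h <= 4*e - 17 ==> ((7*e >= 67/2 && (!(4*e < 16))) ==> (!(2*e <= 26)))) && ((!(2*h <= 4*e - 17)) ==> ((13*e >= 133/2 && (!(2*e < 5))) ==> (!(2*e <= 26))))))))


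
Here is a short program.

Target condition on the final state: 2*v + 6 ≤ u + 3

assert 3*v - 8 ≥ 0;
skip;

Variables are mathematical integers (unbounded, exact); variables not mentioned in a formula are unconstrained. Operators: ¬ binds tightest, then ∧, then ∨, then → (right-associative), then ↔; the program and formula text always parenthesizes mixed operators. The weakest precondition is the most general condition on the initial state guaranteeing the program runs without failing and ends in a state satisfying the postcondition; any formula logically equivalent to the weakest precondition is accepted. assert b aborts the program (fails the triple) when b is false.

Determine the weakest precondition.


Working backward. After the program, the postcondition 2*v + 6 ≤ u + 3 must hold; in canonical form it is 2*v ≤ u - 3.
Before skip: 2*v ≤ u - 3
Before assert 3*v - 8 ≥ 0: 3*v ≥ 8 ∧ 2*v ≤ u - 3
Answer: WP = 3*v ≥ 8 ∧ 2*v ≤ u - 3


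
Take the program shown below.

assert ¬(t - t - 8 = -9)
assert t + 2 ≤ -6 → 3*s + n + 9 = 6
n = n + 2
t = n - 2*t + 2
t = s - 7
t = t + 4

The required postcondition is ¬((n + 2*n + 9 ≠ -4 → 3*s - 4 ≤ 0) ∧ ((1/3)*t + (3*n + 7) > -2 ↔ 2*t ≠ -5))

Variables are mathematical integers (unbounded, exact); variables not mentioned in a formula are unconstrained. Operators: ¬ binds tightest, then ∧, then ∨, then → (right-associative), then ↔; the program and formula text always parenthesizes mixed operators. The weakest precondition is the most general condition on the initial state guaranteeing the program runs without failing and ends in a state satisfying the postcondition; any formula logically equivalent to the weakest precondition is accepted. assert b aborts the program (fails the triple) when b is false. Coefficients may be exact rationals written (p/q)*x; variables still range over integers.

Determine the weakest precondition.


Working backward. After the program, the postcondition ¬((n + 2*n + 9 ≠ -4 → 3*s - 4 ≤ 0) ∧ ((1/3)*t + (3*n + 7) > -2 ↔ 2*t ≠ -5)) must hold; in canonical form it is ¬((3*n ≠ -13 → 3*s ≤ 4) ∧ (3*n + (1/3)*t > -9 ↔ 2*t ≠ -5)).
Before t := t + 4: ¬((3*n ≠ -13 → 3*s ≤ 4) ∧ (3*n + (1/3)*t > -31/3 ↔ 2*t ≠ -13))
Before t := s - 7: ¬((3*n ≠ -13 → 3*s ≤ 4) ∧ (3*n + (1/3)*s > -8 ↔ 2*s ≠ 1))
Before t := n - 2*t + 2: ¬((3*n ≠ -13 → 3*s ≤ 4) ∧ (3*n + (1/3)*s > -8 ↔ 2*s ≠ 1))
Before n := n + 2: ¬((3*n ≠ -19 → 3*s ≤ 4) ∧ (3*n + (1/3)*s > -14 ↔ 2*s ≠ 1))
Before assert t + 2 ≤ -6 → 3*s + n + 9 = 6: (t ≤ -8 → n + 3*s = -3) ∧ (¬((3*n ≠ -19 → 3*s ≤ 4) ∧ (3*n + (1/3)*s > -14 ↔ 2*s ≠ 1)))
Before assert ¬(t - t - 8 = -9): (t ≤ -8 → n + 3*s = -3) ∧ (¬((3*n ≠ -19 → 3*s ≤ 4) ∧ (3*n + (1/3)*s > -14 ↔ 2*s ≠ 1)))
Answer: WP = (t ≤ -8 → n + 3*s = -3) ∧ (¬((3*n ≠ -19 → 3*s ≤ 4) ∧ (3*n + (1/3)*s > -14 ↔ 2*s ≠ 1)))


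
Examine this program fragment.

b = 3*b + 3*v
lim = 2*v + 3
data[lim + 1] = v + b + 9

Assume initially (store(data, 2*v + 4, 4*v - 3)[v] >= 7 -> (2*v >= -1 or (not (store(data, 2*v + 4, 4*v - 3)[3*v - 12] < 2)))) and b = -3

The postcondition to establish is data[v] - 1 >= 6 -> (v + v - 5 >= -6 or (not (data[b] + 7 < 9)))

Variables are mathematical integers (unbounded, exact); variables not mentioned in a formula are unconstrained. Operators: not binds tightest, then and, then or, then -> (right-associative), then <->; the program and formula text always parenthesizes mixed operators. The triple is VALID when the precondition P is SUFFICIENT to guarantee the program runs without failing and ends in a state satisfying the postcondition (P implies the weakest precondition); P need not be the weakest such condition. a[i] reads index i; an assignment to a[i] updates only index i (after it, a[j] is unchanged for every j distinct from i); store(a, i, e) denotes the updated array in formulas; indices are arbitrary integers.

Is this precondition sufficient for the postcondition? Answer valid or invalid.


Working backward. After the program, the postcondition data[v] - 1 >= 6 -> (v + v - 5 >= -6 or (not (data[b] + 7 < 9))) must hold; in canonical form it is data[v] >= 7 -> (2*v >= -1 or (not (data[b] < 2))).
Before data[lim + 1] := v + b + 9: store(data, lim + 1, b + v + 9)[v] >= 7 -> (2*v >= -1 or (not (store(data, lim + 1, b + v + 9)[b] < 2)))
Before lim := 2*v + 3: store(data, 2*v + 4, b + v + 9)[v] >= 7 -> (2*v >= -1 or (not (store(data, 2*v + 4, b + v + 9)[b] < 2)))
Before b := 3*b + 3*v: store(data, 2*v + 4, 3*b + 4*v + 9)[v] >= 7 -> (2*v >= -1 or (not (store(data, 2*v + 4, 3*b + 4*v + 9)[3*b + 3*v] < 2)))
The weakest precondition is store(data, 2*v + 4, 3*b + 4*v + 9)[v] >= 7 -> (2*v >= -1 or (not (store(data, 2*v + 4, 3*b + 4*v + 9)[3*b + 3*v] < 2))).
Check whether (store(data, 2*v + 4, 4*v - 3)[v] >= 7 -> (2*v >= -1 or (not (store(data, 2*v + 4, 4*v - 3)[3*v - 12] < 2)))) and b = -3 implies it.
Countermodel: at the initial state b = -3, data = {[-15] = 25044, [-12] = 0, [-1] = 7, [2] = 5, elsewhere 5}, v = -1, the precondition holds but the weakest precondition fails.
Answer: invalid


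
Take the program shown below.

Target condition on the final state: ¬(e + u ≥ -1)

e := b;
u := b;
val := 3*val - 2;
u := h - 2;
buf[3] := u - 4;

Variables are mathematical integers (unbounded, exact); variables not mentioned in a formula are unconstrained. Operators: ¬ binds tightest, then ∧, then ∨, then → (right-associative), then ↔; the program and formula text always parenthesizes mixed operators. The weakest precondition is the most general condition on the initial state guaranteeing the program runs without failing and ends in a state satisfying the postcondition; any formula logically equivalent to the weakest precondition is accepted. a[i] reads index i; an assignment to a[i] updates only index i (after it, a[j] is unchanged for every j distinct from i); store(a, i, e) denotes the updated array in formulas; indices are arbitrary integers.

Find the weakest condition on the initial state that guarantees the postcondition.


Working backward. After the program, ¬(e + u ≥ -1) must hold.
Before buf[3] := u - 4: ¬(e + u ≥ -1)
Before u := h - 2: ¬(e + h ≥ 1)
Before val := 3*val - 2: ¬(e + h ≥ 1)
Before u := b: ¬(e + h ≥ 1)
Before e := b: ¬(b + h ≥ 1)
Answer: WP = ¬(b + h ≥ 1)


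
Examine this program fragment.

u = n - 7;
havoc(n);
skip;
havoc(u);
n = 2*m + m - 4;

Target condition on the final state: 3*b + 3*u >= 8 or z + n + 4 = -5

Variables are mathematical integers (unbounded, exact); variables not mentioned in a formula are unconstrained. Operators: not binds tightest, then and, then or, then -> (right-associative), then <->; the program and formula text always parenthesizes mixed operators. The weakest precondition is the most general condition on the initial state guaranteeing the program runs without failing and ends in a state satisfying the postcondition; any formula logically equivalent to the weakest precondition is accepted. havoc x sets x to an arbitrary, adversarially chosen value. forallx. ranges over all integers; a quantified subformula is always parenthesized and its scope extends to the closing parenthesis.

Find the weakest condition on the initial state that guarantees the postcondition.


Working backward. After the program, the postcondition 3*b + 3*u >= 8 or z + n + 4 = -5 must hold; in canonical form it is 3*b + 3*u >= 8 or n + z = -9.
Before n := 2*m + m - 4: 3*b + 3*u >= 8 or 3*m + z = -5
Before havoc u: forall u_1. (3*b + 3*u_1 >= 8 or 3*m + z = -5)
Before skip: forall u_1. (3*b + 3*u_1 >= 8 or 3*m + z = -5)
Before havoc n: forall u_1. (3*b + 3*u_1 >= 8 or 3*m + z = -5)
Before u := n - 7: forall u_1. (3*b + 3*u_1 >= 8 or 3*m + z = -5)
Answer: WP = forall u_1. (3*b + 3*u_1 >= 8 or 3*m + z = -5)


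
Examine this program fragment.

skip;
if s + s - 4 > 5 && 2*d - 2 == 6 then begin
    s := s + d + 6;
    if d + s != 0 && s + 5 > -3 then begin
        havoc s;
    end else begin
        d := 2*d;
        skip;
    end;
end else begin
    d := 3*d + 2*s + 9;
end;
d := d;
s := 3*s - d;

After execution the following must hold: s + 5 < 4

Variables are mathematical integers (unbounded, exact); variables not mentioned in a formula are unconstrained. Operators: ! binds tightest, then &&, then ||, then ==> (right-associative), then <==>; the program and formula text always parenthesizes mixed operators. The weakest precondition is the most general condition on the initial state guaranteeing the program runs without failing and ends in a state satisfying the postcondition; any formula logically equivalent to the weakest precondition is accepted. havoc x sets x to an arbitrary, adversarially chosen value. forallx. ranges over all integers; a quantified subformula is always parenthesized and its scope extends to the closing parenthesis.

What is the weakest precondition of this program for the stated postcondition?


Working backward. After the program, the postcondition s + 5 < 4 must hold; in canonical form it is s < -1.
Before s := 3*s - d: 3*s < d - 1
Before d := d: 3*s < d - 1
Then branch requires ((2*d + s != -6 && d + s > -14) ==> (forall s_1. 3*s_1 < d - 1)) && ((!(2*d + s != -6 && d + s > -14)) ==> d + 3*s < -19); else branch requires s < 3*d + 8.
Before the if: ((2*s > 9 && 2*d == 8) ==> (((2*d + s != -6 && d + s > -14) ==> (forall s_1. 3*s_1 < d - 1)) && ((!(2*d + s != -6 && d + s > -14)) ==> d + 3*s < -19))) && ((!(2*s > 9 && 2*d == 8)) ==> s < 3*d + 8)
Before skip: ((2*s > 9 && 2*d == 8) ==> (((2*d + s != -6 && d + s > -14) ==> (forall s_1. 3*s_1 < d - 1)) && ((!(2*d + s != -6 && d + s > -14)) ==> d + 3*s < -19))) && ((!(2*s > 9 && 2*d == 8)) ==> s < 3*d + 8)
Answer: WP = ((2*s > 9 && 2*d == 8) ==> (((2*d + s != -6 && d + s > -14) ==> (forall s_1. 3*s_1 < d - 1)) && ((!(2*d + s != -6 && d + s > -14)) ==> d + 3*s < -19))) && ((!(2*s > 9 && 2*d == 8)) ==> s < 3*d + 8)


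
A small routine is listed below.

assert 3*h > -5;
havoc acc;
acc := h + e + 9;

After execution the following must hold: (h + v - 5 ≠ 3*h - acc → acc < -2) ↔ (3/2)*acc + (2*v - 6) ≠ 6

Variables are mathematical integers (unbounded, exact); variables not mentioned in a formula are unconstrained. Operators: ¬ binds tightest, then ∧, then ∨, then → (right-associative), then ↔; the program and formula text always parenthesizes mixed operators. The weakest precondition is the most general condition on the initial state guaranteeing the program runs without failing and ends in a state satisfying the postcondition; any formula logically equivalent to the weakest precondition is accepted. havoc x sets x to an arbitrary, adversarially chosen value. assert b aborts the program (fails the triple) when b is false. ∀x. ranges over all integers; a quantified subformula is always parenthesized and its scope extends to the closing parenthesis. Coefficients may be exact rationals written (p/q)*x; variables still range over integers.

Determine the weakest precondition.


Working backward. After the program, the postcondition (h + v - 5 ≠ 3*h - acc → acc < -2) ↔ (3/2)*acc + (2*v - 6) ≠ 6 must hold; in canonical form it is (acc + v ≠ 2*h + 5 → acc < -2) ↔ (3/2)*acc + 2*v ≠ 12.
Before acc := h + e + 9: (e + v ≠ h - 4 → e + h < -11) ↔ (3/2)*e + (3/2)*h + 2*v ≠ -3/2
Before havoc acc: (e + v ≠ h - 4 → e + h < -11) ↔ (3/2)*e + (3/2)*h + 2*v ≠ -3/2
Before assert 3*h > -5: 3*h > -5 ∧ ((e + v ≠ h - 4 → e + h < -11) ↔ (3/2)*e + (3/2)*h + 2*v ≠ -3/2)
Answer: WP = 3*h > -5 ∧ ((e + v ≠ h - 4 → e + h < -11) ↔ (3/2)*e + (3/2)*h + 2*v ≠ -3/2)


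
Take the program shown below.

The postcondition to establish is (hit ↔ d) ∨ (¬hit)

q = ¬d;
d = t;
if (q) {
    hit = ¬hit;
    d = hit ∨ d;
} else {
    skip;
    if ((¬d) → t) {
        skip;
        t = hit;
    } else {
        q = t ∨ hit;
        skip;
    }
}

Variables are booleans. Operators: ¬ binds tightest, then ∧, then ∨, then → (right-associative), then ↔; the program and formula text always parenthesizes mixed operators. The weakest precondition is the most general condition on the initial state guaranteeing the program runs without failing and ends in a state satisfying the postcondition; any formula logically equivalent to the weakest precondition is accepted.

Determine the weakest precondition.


Working backward. After the program, (hit ↔ d) ∨ (¬hit) must hold.
Then branch requires ((¬hit) ↔ ((¬hit) ∨ d)) ∨ hit; else branch requires (((¬d) → t) → ((hit ↔ d) ∨ (¬hit))) ∧ ((¬((¬d) → t)) → ((hit ↔ d) ∨ (¬hit))).
Before the if: (q → (((¬hit) ↔ ((¬hit) ∨ d)) ∨ hit)) ∧ ((¬q) → ((((¬d) → t) → ((hit ↔ d) ∨ (¬hit))) ∧ ((¬((¬d) → t)) → ((hit ↔ d) ∨ (¬hit)))))
Before d := t: (q → (((¬hit) ↔ ((¬hit) ∨ t)) ∨ hit)) ∧ ((¬q) → ((((¬t) → t) → ((hit ↔ t) ∨ (¬hit))) ∧ ((¬((¬t) → t)) → ((hit ↔ t) ∨ (¬hit)))))
Before q := ¬d: ((¬d) → (((¬hit) ↔ ((¬hit) ∨ t)) ∨ hit)) ∧ (d → ((((¬t) → t) → ((hit ↔ t) ∨ (¬hit))) ∧ ((¬((¬t) → t)) → ((hit ↔ t) ∨ (¬hit)))))
Answer: WP = ((¬d) → (((¬hit) ↔ ((¬hit) ∨ t)) ∨ hit)) ∧ (d → ((((¬t) → t) → ((hit ↔ t) ∨ (¬hit))) ∧ ((¬((¬t) → t)) → ((hit ↔ t) ∨ (¬hit)))))


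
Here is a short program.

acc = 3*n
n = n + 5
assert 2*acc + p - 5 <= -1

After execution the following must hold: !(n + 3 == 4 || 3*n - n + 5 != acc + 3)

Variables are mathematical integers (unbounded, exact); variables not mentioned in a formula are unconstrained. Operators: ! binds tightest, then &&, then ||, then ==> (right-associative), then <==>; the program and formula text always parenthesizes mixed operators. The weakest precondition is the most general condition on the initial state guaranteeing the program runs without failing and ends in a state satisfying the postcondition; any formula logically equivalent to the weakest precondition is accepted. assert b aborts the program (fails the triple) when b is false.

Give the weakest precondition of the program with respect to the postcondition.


Working backward. After the program, the postcondition !(n + 3 == 4 || 3*n - n + 5 != acc + 3) must hold; in canonical form it is !(n == 1 || 2*n != acc - 2).
Before assert 2*acc + p - 5 <= -1: 2*acc + p <= 4 && (!(n == 1 || 2*n != acc - 2))
Before n := n + 5: 2*acc + p <= 4 && (!(n == -4 || 2*n != acc - 12))
Before acc := 3*n: 6*n + p <= 4 && (!(n == -4 || n != 12))
Answer: WP = 6*n + p <= 4 && (!(n == -4 || n != 12))


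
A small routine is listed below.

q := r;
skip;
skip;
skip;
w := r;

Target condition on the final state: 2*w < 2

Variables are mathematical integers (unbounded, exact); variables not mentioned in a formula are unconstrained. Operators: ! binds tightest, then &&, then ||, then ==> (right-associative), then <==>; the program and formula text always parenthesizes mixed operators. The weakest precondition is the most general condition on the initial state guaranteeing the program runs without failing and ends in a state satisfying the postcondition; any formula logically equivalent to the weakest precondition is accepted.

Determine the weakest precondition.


Working backward. After the program, 2*w < 2 must hold.
Before w := r: 2*r < 2
Before skip: 2*r < 2
Before skip: 2*r < 2
Before skip: 2*r < 2
Before q := r: 2*r < 2
Answer: WP = 2*r < 2


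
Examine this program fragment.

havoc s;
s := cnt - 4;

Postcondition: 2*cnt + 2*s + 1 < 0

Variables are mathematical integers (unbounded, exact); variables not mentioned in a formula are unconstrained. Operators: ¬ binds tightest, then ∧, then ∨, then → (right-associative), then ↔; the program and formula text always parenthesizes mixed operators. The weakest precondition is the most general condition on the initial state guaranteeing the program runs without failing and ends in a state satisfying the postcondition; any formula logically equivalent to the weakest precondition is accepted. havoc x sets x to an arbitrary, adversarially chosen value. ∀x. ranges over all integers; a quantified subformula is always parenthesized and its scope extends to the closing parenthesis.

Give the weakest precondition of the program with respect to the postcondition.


Working backward. After the program, the postcondition 2*cnt + 2*s + 1 < 0 must hold; in canonical form it is 2*cnt + 2*s < -1.
Before s := cnt - 4: 4*cnt < 7
Before havoc s: 4*cnt < 7
Answer: WP = 4*cnt < 7


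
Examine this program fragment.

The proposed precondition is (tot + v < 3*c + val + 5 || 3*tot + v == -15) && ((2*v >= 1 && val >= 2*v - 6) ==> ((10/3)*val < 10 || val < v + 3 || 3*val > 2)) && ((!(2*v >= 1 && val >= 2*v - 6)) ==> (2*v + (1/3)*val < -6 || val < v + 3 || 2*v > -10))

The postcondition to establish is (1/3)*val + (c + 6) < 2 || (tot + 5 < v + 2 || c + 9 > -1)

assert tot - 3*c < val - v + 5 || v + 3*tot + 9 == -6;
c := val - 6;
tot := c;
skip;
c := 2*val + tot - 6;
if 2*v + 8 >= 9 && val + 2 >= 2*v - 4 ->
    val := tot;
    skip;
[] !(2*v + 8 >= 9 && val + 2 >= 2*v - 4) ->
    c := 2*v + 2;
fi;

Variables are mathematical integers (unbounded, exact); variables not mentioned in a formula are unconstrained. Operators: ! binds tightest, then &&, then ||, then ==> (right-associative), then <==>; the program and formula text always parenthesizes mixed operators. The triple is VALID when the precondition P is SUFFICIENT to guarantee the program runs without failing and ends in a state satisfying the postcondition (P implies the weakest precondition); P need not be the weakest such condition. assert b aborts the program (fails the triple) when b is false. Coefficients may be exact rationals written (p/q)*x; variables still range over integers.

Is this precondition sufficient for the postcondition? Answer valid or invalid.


Working backward. After the program, the postcondition (1/3)*val + (c + 6) < 2 || (tot + 5 < v + 2 || c + 9 > -1) must hold; in canonical form it is c + (1/3)*val < -4 || tot < v - 3 || c > -10.
Then branch requires c + (1/3)*tot < -4 || tot < v - 3 || c > -10; else branch requires 2*v + (1/3)*val < -6 || tot < v - 3 || 2*v > -12.
Before the if: ((2*v >= 1 && val >= 2*v - 6) ==> (c + (1/3)*tot < -4 || tot < v - 3 || c > -10)) && ((!(2*v >= 1 && val >= 2*v - 6)) ==> (2*v + (1/3)*val < -6 || tot < v - 3 || 2*v > -12))
Before c := 2*val + tot - 6: ((2*v >= 1 && val >= 2*v - 6) ==> ((4/3)*tot + 2*val < 2 || tot < v - 3 || tot + 2*val > -4)) && ((!(2*v >= 1 && val >= 2*v - 6)) ==> (2*v + (1/3)*val < -6 || tot < v - 3 || 2*v > -12))
Before skip: ((2*v >= 1 && val >= 2*v - 6) ==> ((4/3)*tot + 2*val < 2 || tot < v - 3 || tot + 2*val > -4)) && ((!(2*v >= 1 && val >= 2*v - 6)) ==> (2*v + (1/3)*val < -6 || tot < v - 3 || 2*v > -12))
Before tot := c: ((2*v >= 1 && val >= 2*v - 6) ==> ((4/3)*c + 2*val < 2 || c < v - 3 || c + 2*val > -4)) && ((!(2*v >= 1 && val >= 2*v - 6)) ==> (2*v + (1/3)*val < -6 || c < v - 3 || 2*v > -12))
Before c := val - 6: ((2*v >= 1 && val >= 2*v - 6) ==> ((10/3)*val < 10 || val < v + 3 || 3*val > 2)) && ((!(2*v >= 1 && val >= 2*v - 6)) ==> (2*v + (1/3)*val < -6 || val < v + 3 || 2*v > -12))
Before assert tot - 3*c < val - v + 5 || v + 3*tot + 9 == -6: (tot + v < 3*c + val + 5 || 3*tot + v == -15) && ((2*v >= 1 && val >= 2*v - 6) ==> ((10/3)*val < 10 || val < v + 3 || 3*val > 2)) && ((!(2*v >= 1 && val >= 2*v - 6)) ==> (2*v + (1/3)*val < -6 || val < v + 3 || 2*v > -12))
The weakest precondition is (tot + v < 3*c + val + 5 || 3*tot + v == -15) && ((2*v >= 1 && val >= 2*v - 6) ==> ((10/3)*val < 10 || val < v + 3 || 3*val > 2)) && ((!(2*v >= 1 && val >= 2*v - 6)) ==> (2*v + (1/3)*val < -6 || val < v + 3 || 2*v > -12)).
Check whether (tot + v < 3*c + val + 5 || 3*tot + v == -15) && ((2*v >= 1 && val >= 2*v - 6) ==> ((10/3)*val < 10 || val < v + 3 || 3*val > 2)) && ((!(2*v >= 1 && val >= 2*v - 6)) ==> (2*v + (1/3)*val < -6 || val < v + 3 || 2*v > -10)) implies it.
Every state satisfying the precondition satisfies the weakest precondition: the implication holds.
Answer: valid


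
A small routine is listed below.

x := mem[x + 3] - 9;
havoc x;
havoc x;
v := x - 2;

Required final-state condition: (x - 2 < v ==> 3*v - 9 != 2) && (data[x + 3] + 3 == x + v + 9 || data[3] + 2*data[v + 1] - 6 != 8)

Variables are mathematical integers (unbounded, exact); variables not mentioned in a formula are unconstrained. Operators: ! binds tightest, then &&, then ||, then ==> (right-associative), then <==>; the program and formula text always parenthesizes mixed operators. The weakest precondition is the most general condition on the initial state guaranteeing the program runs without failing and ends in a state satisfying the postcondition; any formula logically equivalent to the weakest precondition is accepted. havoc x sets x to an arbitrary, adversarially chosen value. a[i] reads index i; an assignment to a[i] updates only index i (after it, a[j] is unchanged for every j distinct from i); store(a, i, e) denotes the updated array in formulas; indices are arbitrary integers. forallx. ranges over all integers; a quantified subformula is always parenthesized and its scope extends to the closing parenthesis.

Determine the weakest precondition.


Working backward. After the program, the postcondition (x - 2 < v ==> 3*v - 9 != 2) && (data[x + 3] + 3 == x + v + 9 || data[3] + 2*data[v + 1] - 6 != 8) must hold; in canonical form it is (x < v + 2 ==> 3*v != 11) && (data[x + 3] == v + x + 6 || 2*data[v + 1] + data[3] != 14).
Before v := x - 2: data[x + 3] == 2*x + 4 || data[3] + 2*data[x - 1] != 14
Before havoc x: forall x_1. (data[x_1 + 3] == 2*x_1 + 4 || data[3] + 2*data[x_1 - 1] != 14)
Before havoc x: forall x_1. (data[x_1 + 3] == 2*x_1 + 4 || data[3] + 2*data[x_1 - 1] != 14)
Before x := mem[x + 3] - 9: forall x_1. (data[x_1 + 3] == 2*x_1 + 4 || data[3] + 2*data[x_1 - 1] != 14)
Answer: WP = forall x_1. (data[x_1 + 3] == 2*x_1 + 4 || data[3] + 2*data[x_1 - 1] != 14)
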